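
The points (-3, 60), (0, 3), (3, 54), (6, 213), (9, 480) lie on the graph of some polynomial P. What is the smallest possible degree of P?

Forward differences of the values at s = -3, 0, 3, 6, 9:
  P  : 60  3  54  213  480
  Δ  : -57  51  159  267
  Δ^2: 108  108  108
  Δ^3: 0  0
  Δ^4: 0
The second differences are constant (108) and nonzero, while all higher differences vanish, so the minimal degree is 2.

2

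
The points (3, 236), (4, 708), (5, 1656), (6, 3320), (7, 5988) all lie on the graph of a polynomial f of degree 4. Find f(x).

f(x) = 2x^4 + 4x^3 - 4x^2 + 2x - 4

Using the Lagrange interpolation formula with nodes 3, 4, 5, 6, 7:
  L_0(x) = (x - 4)(x - 5)(x - 6)(x - 7) / 24
  L_1(x) = (x - 3)(x - 5)(x - 6)(x - 7) / -6
  L_2(x) = (x - 3)(x - 4)(x - 6)(x - 7) / 4
  L_3(x) = (x - 3)(x - 4)(x - 5)(x - 7) / -6
  L_4(x) = (x - 3)(x - 4)(x - 5)(x - 6) / 24
Then f(x) = 236·L_0(x) + 708·L_1(x) + 1656·L_2(x) + 3320·L_3(x) + 5988·L_4(x).
Expanding and collecting terms gives f(x) = 2x⁴ + 4x³ - 4x² + 2x - 4.
Check: f(7) = 5988. ✓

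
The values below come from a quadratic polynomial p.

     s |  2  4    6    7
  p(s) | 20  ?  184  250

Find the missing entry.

The 3 known points determine the degree-2 polynomial uniquely.
Write p(s) = as^2 + bs + c. Substituting each data point gives a linear system:
  4a + 2b + c = 20
  36a + 6b + c = 184
  49a + 7b + c = 250
Solving the system yields a = 5, b = 1, c = -2.
So p(s) = 5s^2 + s - 2.
Then p(4) = 82.

82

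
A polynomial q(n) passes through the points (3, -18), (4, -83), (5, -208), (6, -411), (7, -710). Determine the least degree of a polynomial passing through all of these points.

3

Forward differences of the values at n = 3, 4, 5, 6, 7:
  q  : -18  -83  -208  -411  -710
  Δ  : -65  -125  -203  -299
  Δ^2: -60  -78  -96
  Δ^3: -18  -18
  Δ^4: 0
The third differences are constant (-18) and nonzero, while all higher differences vanish, so the minimal degree is 3.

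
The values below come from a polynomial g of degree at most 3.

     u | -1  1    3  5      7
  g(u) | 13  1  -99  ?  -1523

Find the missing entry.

-527

The 4 known points determine the degree-3 polynomial uniquely.
Write g(u) = au^3 + bu^2 + cu + d. Substituting each data point gives a linear system:
  -a + b - c + d = 13
  a + b + c + d = 1
  27a + 9b + 3c + d = -99
  343a + 49b + 7c + d = -1523
Solving the system yields a = -5, b = 4, c = -1, d = 3.
So g(u) = -5u^3 + 4u^2 - u + 3.
Then g(5) = -527.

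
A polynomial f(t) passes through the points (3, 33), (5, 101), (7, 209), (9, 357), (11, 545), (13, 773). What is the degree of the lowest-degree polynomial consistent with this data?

2

Forward differences of the values at t = 3, 5, 7, 9, 11, 13:
  f  : 33  101  209  357  545  773
  Δ  : 68  108  148  188  228
  Δ^2: 40  40  40  40
  Δ^3: 0  0  0
  Δ^4: 0  0
  Δ^5: 0
The second differences are constant (40) and nonzero, while all higher differences vanish, so the minimal degree is 2.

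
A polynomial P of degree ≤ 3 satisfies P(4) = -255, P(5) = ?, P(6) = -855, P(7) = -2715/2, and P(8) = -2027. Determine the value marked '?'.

The 4 known points determine the degree-3 polynomial uniquely.
Write P(u) = au^3 + bu^2 + cu + d. Substituting each data point gives a linear system:
  64a + 16b + 4c + d = -255
  216a + 36b + 6c + d = -855
  343a + 49b + 7c + d = -2715/2
  512a + 64b + 8c + d = -2027
Solving the system yields a = -4, b = 1/2, c = -1, d = -3.
So P(u) = -4u³ + (1/2)u² - u - 3.
Then P(5) = -991/2.

-991/2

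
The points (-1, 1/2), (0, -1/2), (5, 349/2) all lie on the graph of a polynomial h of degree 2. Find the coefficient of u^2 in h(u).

6

Write h(u) = au^2 + bu + c. Substituting each data point gives a linear system:
  a - b + c = 1/2
  c = -1/2
  25a + 5b + c = 349/2
Solving the system yields a = 6, b = 5, c = -1/2.
So h(u) = 6u^2 + 5u - 1/2.
The leading coefficient is 6.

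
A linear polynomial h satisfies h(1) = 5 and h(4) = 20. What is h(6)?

Using the Lagrange interpolation formula with nodes 1, 4:
  L_0(s) = (s - 4) / -3
  L_1(s) = (s - 1) / 3
Then h(s) = 5·L_0(s) + 20·L_1(s).
Expanding and collecting terms gives h(s) = 5s.
Evaluating at s = 6: h(6) = 30.

30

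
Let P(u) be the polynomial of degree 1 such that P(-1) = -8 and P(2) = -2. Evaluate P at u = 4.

2

Write P(u) = au + b. Substituting each data point gives a linear system:
  -a + b = -8
  2a + b = -2
Solving the system yields a = 2, b = -6.
So P(u) = 2u - 6.
Then P(4) = 2.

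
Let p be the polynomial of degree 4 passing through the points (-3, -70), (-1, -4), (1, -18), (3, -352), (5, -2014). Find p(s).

p(s) = -2s^4 - 5s^3 - 5s^2 - 2s - 4

Write p(s) = as^4 + bs^3 + cs^2 + ds + e. Substituting each data point gives a linear system:
  81a - 27b + 9c - 3d + e = -70
  a - b + c - d + e = -4
  a + b + c + d + e = -18
  81a + 27b + 9c + 3d + e = -352
  625a + 125b + 25c + 5d + e = -2014
Solving the system yields a = -2, b = -5, c = -5, d = -2, e = -4.
So p(s) = -2s⁴ - 5s³ - 5s² - 2s - 4.
Check: p(1) = -18. ✓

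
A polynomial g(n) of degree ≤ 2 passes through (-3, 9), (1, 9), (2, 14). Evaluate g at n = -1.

5

Using the Lagrange interpolation formula with nodes -3, 1, 2:
  L_0(n) = (n - 1)(n - 2) / 20
  L_1(n) = (n + 3)(n - 2) / -4
  L_2(n) = (n + 3)(n - 1) / 5
Then g(n) = 9·L_0(n) + 9·L_1(n) + 14·L_2(n).
Expanding and collecting terms gives g(n) = n^2 + 2n + 6.
Evaluating at n = -1: g(-1) = 5.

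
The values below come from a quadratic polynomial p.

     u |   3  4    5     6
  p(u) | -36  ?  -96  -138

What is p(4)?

-62

On equispaced nodes a degree-2 polynomial has vanishing third forward difference, so
  - p(3) + 3·p(4) - 3·p(5) + p(6) = 0.
Substituting the known values and solving for p(4):
  3·p(4) = -186
  p(4) = -62.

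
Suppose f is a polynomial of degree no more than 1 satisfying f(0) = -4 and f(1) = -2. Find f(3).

Using the Lagrange interpolation formula with nodes 0, 1:
  L_0(n) = (n - 1) / -1
  L_1(n) = n / 1
Then f(n) = -4·L_0(n) - 2·L_1(n).
Expanding and collecting terms gives f(n) = 2n - 4.
Evaluating at n = 3: f(3) = 2.

2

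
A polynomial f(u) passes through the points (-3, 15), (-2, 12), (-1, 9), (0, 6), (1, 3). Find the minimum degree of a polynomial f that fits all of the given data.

Forward differences of the values at u = -3, -2, -1, 0, 1:
  f  : 15  12  9  6  3
  Δ  : -3  -3  -3  -3
  Δ^2: 0  0  0
  Δ^3: 0  0
  Δ^4: 0
The first differences are constant (-3) and nonzero, while all higher differences vanish, so the minimal degree is 1.

1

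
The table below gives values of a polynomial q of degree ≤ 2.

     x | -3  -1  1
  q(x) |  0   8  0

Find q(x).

Write q(x) = ax^2 + bx + c. Substituting each data point gives a linear system:
  9a - 3b + c = 0
  a - b + c = 8
  a + b + c = 0
Solving the system yields a = -2, b = -4, c = 6.
So q(x) = -2x² - 4x + 6.
Check: q(-3) = 0. ✓

q(x) = -2x^2 - 4x + 6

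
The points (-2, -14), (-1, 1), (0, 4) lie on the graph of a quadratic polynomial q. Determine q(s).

Write q(s) = as^2 + bs + c. Substituting each data point gives a linear system:
  4a - 2b + c = -14
  a - b + c = 1
  c = 4
Solving the system yields a = -6, b = -3, c = 4.
So q(s) = -6s^2 - 3s + 4.
Check: q(-1) = 1. ✓

q(s) = -6s^2 - 3s + 4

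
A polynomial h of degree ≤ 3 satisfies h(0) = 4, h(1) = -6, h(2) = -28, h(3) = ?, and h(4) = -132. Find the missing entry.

-68

On equispaced nodes a degree-3 polynomial has vanishing fourth forward difference, so
  h(0) - 4·h(1) + 6·h(2) - 4·h(3) + h(4) = 0.
Substituting the known values and solving for h(3):
  -4·h(3) = 272
  h(3) = -68.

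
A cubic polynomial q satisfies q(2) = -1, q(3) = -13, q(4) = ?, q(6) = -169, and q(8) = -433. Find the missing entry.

-41

The 4 known points determine the degree-3 polynomial uniquely.
Write q(s) = as^3 + bs^2 + cs + d. Substituting each data point gives a linear system:
  8a + 4b + 2c + d = -1
  27a + 9b + 3c + d = -13
  216a + 36b + 6c + d = -169
  512a + 64b + 8c + d = -433
Solving the system yields a = -1, b = 1, c = 2, d = -1.
So q(s) = -s^3 + s^2 + 2s - 1.
Then q(4) = -41.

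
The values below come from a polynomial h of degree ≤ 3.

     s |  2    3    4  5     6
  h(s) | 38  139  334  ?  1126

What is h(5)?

The 4 known points determine the degree-3 polynomial uniquely.
Write h(s) = as^3 + bs^2 + cs + d. Substituting each data point gives a linear system:
  8a + 4b + 2c + d = 38
  27a + 9b + 3c + d = 139
  64a + 16b + 4c + d = 334
  216a + 36b + 6c + d = 1126
Solving the system yields a = 5, b = 2, c = -4, d = -2.
So h(s) = 5s³ + 2s² - 4s - 2.
Then h(5) = 653.

653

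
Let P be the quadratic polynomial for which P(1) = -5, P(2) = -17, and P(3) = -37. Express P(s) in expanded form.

P(s) = -4s^2 - 1

Using the Lagrange interpolation formula with nodes 1, 2, 3:
  L_0(s) = (s - 2)(s - 3) / 2
  L_1(s) = (s - 1)(s - 3) / -1
  L_2(s) = (s - 1)(s - 2) / 2
Then P(s) = -5·L_0(s) - 17·L_1(s) - 37·L_2(s).
Expanding and collecting terms gives P(s) = -4s² - 1.
Check: P(3) = -37. ✓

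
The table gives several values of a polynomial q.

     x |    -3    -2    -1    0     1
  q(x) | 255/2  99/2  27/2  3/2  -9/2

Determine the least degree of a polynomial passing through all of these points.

Forward differences of the values at x = -3, -2, -1, 0, 1:
  q  : 255/2  99/2  27/2  3/2  -9/2
  Δ  : -78  -36  -12  -6
  Δ^2: 42  24  6
  Δ^3: -18  -18
  Δ^4: 0
The third differences are constant (-18) and nonzero, while all higher differences vanish, so the minimal degree is 3.

3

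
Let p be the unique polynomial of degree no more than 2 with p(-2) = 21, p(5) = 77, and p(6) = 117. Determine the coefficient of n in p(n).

-4

Write p(n) = an^2 + bn + c. Substituting each data point gives a linear system:
  4a - 2b + c = 21
  25a + 5b + c = 77
  36a + 6b + c = 117
Solving the system yields a = 4, b = -4, c = -3.
So p(n) = 4n² - 4n - 3.
The coefficient of n is -4.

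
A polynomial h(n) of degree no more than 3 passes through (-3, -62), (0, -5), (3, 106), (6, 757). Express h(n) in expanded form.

h(n) = 3n^3 + 3n^2 + n - 5

Write h(n) = an^3 + bn^2 + cn + d. Substituting each data point gives a linear system:
  -27a + 9b - 3c + d = -62
  d = -5
  27a + 9b + 3c + d = 106
  216a + 36b + 6c + d = 757
Solving the system yields a = 3, b = 3, c = 1, d = -5.
So h(n) = 3n^3 + 3n^2 + n - 5.
Check: h(3) = 106. ✓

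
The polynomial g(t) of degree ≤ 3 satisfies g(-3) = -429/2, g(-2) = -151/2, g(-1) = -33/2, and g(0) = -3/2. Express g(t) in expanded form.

Using the Lagrange interpolation formula with nodes -3, -2, -1, 0:
  L_0(t) = (t + 2)(t + 1)t / -6
  L_1(t) = (t + 3)(t + 1)t / 2
  L_2(t) = (t + 3)(t + 2)t / -2
  L_3(t) = (t + 3)(t + 2)(t + 1) / 6
Then g(t) = -429/2·L_0(t) - 151/2·L_1(t) - 33/2·L_2(t) - 3/2·L_3(t).
Expanding and collecting terms gives g(t) = 6t^3 - 4t^2 + 5t - 3/2.
Check: g(0) = -3/2. ✓

g(t) = 6t^3 - 4t^2 + 5t - 3/2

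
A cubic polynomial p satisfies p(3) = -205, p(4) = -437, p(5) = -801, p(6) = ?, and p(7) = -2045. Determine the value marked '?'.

-1327

The 4 known points determine the degree-3 polynomial uniquely.
Write p(n) = an^3 + bn^2 + cn + d. Substituting each data point gives a linear system:
  27a + 9b + 3c + d = -205
  64a + 16b + 4c + d = -437
  125a + 25b + 5c + d = -801
  343a + 49b + 7c + d = -2045
Solving the system yields a = -5, b = -6, c = -5, d = -1.
So p(n) = -5n³ - 6n² - 5n - 1.
Then p(6) = -1327.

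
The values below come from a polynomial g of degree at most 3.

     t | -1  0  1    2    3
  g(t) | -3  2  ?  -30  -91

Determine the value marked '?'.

-3

On equispaced nodes a degree-3 polynomial has vanishing fourth forward difference, so
  g(-1) - 4·g(0) + 6·g(1) - 4·g(2) + g(3) = 0.
Substituting the known values and solving for g(1):
  6·g(1) = -18
  g(1) = -3.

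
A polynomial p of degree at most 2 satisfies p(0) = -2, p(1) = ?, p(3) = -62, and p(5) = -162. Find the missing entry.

The 3 known points determine the degree-2 polynomial uniquely.
Write p(u) = au^2 + bu + c. Substituting each data point gives a linear system:
  c = -2
  9a + 3b + c = -62
  25a + 5b + c = -162
Solving the system yields a = -6, b = -2, c = -2.
So p(u) = -6u² - 2u - 2.
Then p(1) = -10.

-10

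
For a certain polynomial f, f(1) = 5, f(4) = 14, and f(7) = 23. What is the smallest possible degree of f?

Forward differences of the values at x = 1, 4, 7:
  f  : 5  14  23
  Δ  : 9  9
  Δ^2: 0
The first differences are constant (9) and nonzero, while all higher differences vanish, so the minimal degree is 1.

1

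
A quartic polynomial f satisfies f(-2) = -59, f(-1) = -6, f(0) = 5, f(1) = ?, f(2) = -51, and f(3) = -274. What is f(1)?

On equispaced nodes a degree-4 polynomial has vanishing fifth forward difference, so
  - f(-2) + 5·f(-1) - 10·f(0) + 10·f(1) - 5·f(2) + f(3) = 0.
Substituting the known values and solving for f(1):
  10·f(1) = 40
  f(1) = 4.

4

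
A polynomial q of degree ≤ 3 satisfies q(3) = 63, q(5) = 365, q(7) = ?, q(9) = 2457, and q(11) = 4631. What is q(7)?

1099

The 4 known points determine the degree-3 polynomial uniquely.
Write q(n) = an^3 + bn^2 + cn + d. Substituting each data point gives a linear system:
  27a + 9b + 3c + d = 63
  125a + 25b + 5c + d = 365
  729a + 81b + 9c + d = 2457
  1331a + 121b + 11c + d = 4631
Solving the system yields a = 4, b = -6, c = 3, d = 0.
So q(n) = 4n³ - 6n² + 3n.
Then q(7) = 1099.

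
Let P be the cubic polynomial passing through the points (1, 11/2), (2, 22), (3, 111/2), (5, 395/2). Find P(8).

Using the Lagrange interpolation formula with nodes 1, 2, 3, 5:
  L_0(t) = (t - 2)(t - 3)(t - 5) / -8
  L_1(t) = (t - 1)(t - 3)(t - 5) / 3
  L_2(t) = (t - 1)(t - 2)(t - 5) / -4
  L_3(t) = (t - 1)(t - 2)(t - 3) / 24
Then P(t) = 11/2·L_0(t) + 22·L_1(t) + 111/2·L_2(t) + 395/2·L_3(t).
Expanding and collecting terms gives P(t) = t³ + (5/2)t² + 2t.
Evaluating at t = 8: P(8) = 688.

688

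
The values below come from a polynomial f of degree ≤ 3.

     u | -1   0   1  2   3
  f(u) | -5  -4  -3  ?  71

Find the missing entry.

The 4 known points determine the degree-3 polynomial uniquely.
Write f(u) = au^3 + bu^2 + cu + d. Substituting each data point gives a linear system:
  -a + b - c + d = -5
  d = -4
  a + b + c + d = -3
  27a + 9b + 3c + d = 71
Solving the system yields a = 3, b = 0, c = -2, d = -4.
So f(u) = 3u^3 - 2u - 4.
Then f(2) = 16.

16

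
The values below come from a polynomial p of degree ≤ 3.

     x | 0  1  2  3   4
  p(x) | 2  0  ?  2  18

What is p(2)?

On equispaced nodes a degree-3 polynomial has vanishing fourth forward difference, so
  p(0) - 4·p(1) + 6·p(2) - 4·p(3) + p(4) = 0.
Substituting the known values and solving for p(2):
  6·p(2) = -12
  p(2) = -2.

-2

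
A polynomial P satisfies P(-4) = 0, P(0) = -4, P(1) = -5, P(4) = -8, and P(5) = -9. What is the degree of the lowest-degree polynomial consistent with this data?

Divided differences on the nodes -4, 0, 1, 4, 5:
  order 0: 0  -4  -5  -8  -9
  order 1: -1  -1  -1  -1
  order 2: 0  0  0
  order 3: 0  0
  order 4: 0
The order-1 divided differences are all -1 (nonzero) and every higher order vanishes, so the data lies on a polynomial of degree exactly 1.

1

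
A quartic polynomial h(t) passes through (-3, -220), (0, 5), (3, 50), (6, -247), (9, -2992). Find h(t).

h(t) = -t^4 + 5t^3 - t^2 + 5

Write h(t) = at^4 + bt^3 + ct^2 + dt + e. Substituting each data point gives a linear system:
  81a - 27b + 9c - 3d + e = -220
  e = 5
  81a + 27b + 9c + 3d + e = 50
  1296a + 216b + 36c + 6d + e = -247
  6561a + 729b + 81c + 9d + e = -2992
Solving the system yields a = -1, b = 5, c = -1, d = 0, e = 5.
So h(t) = -t⁴ + 5t³ - t² + 5.
Check: h(0) = 5. ✓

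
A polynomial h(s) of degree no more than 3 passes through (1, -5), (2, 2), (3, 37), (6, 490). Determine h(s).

Using the Lagrange interpolation formula with nodes 1, 2, 3, 6:
  L_0(s) = (s - 2)(s - 3)(s - 6) / -10
  L_1(s) = (s - 1)(s - 3)(s - 6) / 4
  L_2(s) = (s - 1)(s - 2)(s - 6) / -6
  L_3(s) = (s - 1)(s - 2)(s - 3) / 60
Then h(s) = -5·L_0(s) + 2·L_1(s) + 37·L_2(s) + 490·L_3(s).
Expanding and collecting terms gives h(s) = 3s^3 - 4s^2 - 2s - 2.
Check: h(1) = -5. ✓

h(s) = 3s^3 - 4s^2 - 2s - 2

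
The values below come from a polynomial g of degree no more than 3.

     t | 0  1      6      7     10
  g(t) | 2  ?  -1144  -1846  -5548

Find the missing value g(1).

The 4 known points determine the degree-3 polynomial uniquely.
Write g(t) = at^3 + bt^2 + ct + d. Substituting each data point gives a linear system:
  d = 2
  216a + 36b + 6c + d = -1144
  343a + 49b + 7c + d = -1846
  1000a + 100b + 10c + d = -5548
Solving the system yields a = -6, b = 5, c = -5, d = 2.
So g(t) = -6t³ + 5t² - 5t + 2.
Then g(1) = -4.

-4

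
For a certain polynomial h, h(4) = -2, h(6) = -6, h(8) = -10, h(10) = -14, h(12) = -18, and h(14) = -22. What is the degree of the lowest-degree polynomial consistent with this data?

1

Forward differences of the values at t = 4, 6, 8, 10, 12, 14:
  h  : -2  -6  -10  -14  -18  -22
  Δ  : -4  -4  -4  -4  -4
  Δ^2: 0  0  0  0
  Δ^3: 0  0  0
  Δ^4: 0  0
  Δ^5: 0
The first differences are constant (-4) and nonzero, while all higher differences vanish, so the minimal degree is 1.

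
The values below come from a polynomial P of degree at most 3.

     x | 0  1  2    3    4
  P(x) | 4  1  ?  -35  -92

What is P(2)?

On equispaced nodes a degree-3 polynomial has vanishing fourth forward difference, so
  P(0) - 4·P(1) + 6·P(2) - 4·P(3) + P(4) = 0.
Substituting the known values and solving for P(2):
  6·P(2) = -48
  P(2) = -8.

-8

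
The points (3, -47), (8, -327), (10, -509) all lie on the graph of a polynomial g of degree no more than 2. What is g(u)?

g(u) = -5u^2 - u + 1

Using the Lagrange interpolation formula with nodes 3, 8, 10:
  L_0(u) = (u - 8)(u - 10) / 35
  L_1(u) = (u - 3)(u - 10) / -10
  L_2(u) = (u - 3)(u - 8) / 14
Then g(u) = -47·L_0(u) - 327·L_1(u) - 509·L_2(u).
Expanding and collecting terms gives g(u) = -5u^2 - u + 1.
Check: g(10) = -509. ✓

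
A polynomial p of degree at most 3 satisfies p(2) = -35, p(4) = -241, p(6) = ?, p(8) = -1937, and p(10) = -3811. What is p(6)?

-811

The 4 known points determine the degree-3 polynomial uniquely.
Write p(t) = at^3 + bt^2 + ct + d. Substituting each data point gives a linear system:
  8a + 4b + 2c + d = -35
  64a + 16b + 4c + d = -241
  512a + 64b + 8c + d = -1937
  1000a + 100b + 10c + d = -3811
Solving the system yields a = -4, b = 5/2, c = -6, d = -1.
So p(t) = -4t³ + (5/2)t² - 6t - 1.
Then p(6) = -811.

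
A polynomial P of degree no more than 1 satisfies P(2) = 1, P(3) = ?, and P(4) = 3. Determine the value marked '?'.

On equispaced nodes a degree-1 polynomial has vanishing second forward difference, so
  P(2) - 2·P(3) + P(4) = 0.
Substituting the known values and solving for P(3):
  -2·P(3) = -4
  P(3) = 2.

2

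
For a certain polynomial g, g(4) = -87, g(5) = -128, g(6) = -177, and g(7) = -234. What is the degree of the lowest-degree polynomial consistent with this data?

2

Forward differences of the values at t = 4, 5, 6, 7:
  g  : -87  -128  -177  -234
  Δ  : -41  -49  -57
  Δ^2: -8  -8
  Δ^3: 0
The second differences are constant (-8) and nonzero, while all higher differences vanish, so the minimal degree is 2.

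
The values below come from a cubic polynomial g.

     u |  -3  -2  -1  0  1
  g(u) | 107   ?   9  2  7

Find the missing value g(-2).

On equispaced nodes a degree-3 polynomial has vanishing fourth forward difference, so
  g(-3) - 4·g(-2) + 6·g(-1) - 4·g(0) + g(1) = 0.
Substituting the known values and solving for g(-2):
  -4·g(-2) = -160
  g(-2) = 40.

40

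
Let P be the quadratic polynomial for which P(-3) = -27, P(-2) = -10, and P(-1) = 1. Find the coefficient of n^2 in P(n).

-3

Write P(n) = an^2 + bn + c. Substituting each data point gives a linear system:
  9a - 3b + c = -27
  4a - 2b + c = -10
  a - b + c = 1
Solving the system yields a = -3, b = 2, c = 6.
So P(n) = -3n^2 + 2n + 6.
The leading coefficient is -3.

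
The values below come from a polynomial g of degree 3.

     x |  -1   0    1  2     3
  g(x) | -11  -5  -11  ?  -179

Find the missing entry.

The 4 known points determine the degree-3 polynomial uniquely.
Write g(x) = ax^3 + bx^2 + cx + d. Substituting each data point gives a linear system:
  -a + b - c + d = -11
  d = -5
  a + b + c + d = -11
  27a + 9b + 3c + d = -179
Solving the system yields a = -5, b = -6, c = 5, d = -5.
So g(x) = -5x³ - 6x² + 5x - 5.
Then g(2) = -59.

-59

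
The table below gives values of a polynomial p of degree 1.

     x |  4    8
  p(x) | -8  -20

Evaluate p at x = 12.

Using the Lagrange interpolation formula with nodes 4, 8:
  L_0(x) = (x - 8) / -4
  L_1(x) = (x - 4) / 4
Then p(x) = -8·L_0(x) - 20·L_1(x).
Expanding and collecting terms gives p(x) = -3x + 4.
Evaluating at x = 12: p(12) = -32.

-32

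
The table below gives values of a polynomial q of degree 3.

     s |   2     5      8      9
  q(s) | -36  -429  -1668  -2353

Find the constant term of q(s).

Write q(s) = as^3 + bs^2 + cs + d. Substituting each data point gives a linear system:
  8a + 4b + 2c + d = -36
  125a + 25b + 5c + d = -429
  512a + 64b + 8c + d = -1668
  729a + 81b + 9c + d = -2353
Solving the system yields a = -3, b = -2, c = 0, d = -4.
So q(s) = -3s^3 - 2s^2 - 4.
The constant term is -4.

-4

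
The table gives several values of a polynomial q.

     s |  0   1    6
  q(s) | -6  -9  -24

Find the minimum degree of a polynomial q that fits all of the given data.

Divided differences on the nodes 0, 1, 6:
  order 0: -6  -9  -24
  order 1: -3  -3
  order 2: 0
The order-1 divided differences are all -3 (nonzero) and every higher order vanishes, so the data lies on a polynomial of degree exactly 1.

1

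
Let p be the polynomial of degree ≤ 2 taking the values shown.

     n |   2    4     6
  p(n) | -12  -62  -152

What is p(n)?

Using the Lagrange interpolation formula with nodes 2, 4, 6:
  L_0(n) = (n - 4)(n - 6) / 8
  L_1(n) = (n - 2)(n - 6) / -4
  L_2(n) = (n - 2)(n - 4) / 8
Then p(n) = -12·L_0(n) - 62·L_1(n) - 152·L_2(n).
Expanding and collecting terms gives p(n) = -5n^2 + 5n - 2.
Check: p(6) = -152. ✓

p(n) = -5n^2 + 5n - 2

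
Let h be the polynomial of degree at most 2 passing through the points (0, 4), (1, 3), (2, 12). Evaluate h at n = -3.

Using the Lagrange interpolation formula with nodes 0, 1, 2:
  L_0(n) = (n - 1)(n - 2) / 2
  L_1(n) = n(n - 2) / -1
  L_2(n) = n(n - 1) / 2
Then h(n) = 4·L_0(n) + 3·L_1(n) + 12·L_2(n).
Expanding and collecting terms gives h(n) = 5n^2 - 6n + 4.
Evaluating at n = -3: h(-3) = 67.

67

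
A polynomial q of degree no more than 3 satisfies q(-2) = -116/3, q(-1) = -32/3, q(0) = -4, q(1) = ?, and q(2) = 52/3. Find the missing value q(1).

-2/3

The 4 known points determine the degree-3 polynomial uniquely.
Write q(t) = at^3 + bt^2 + ct + d. Substituting each data point gives a linear system:
  -8a + 4b - 2c + d = -116/3
  -a + b - c + d = -32/3
  d = -4
  8a + 4b + 2c + d = 52/3
Solving the system yields a = 3, b = -5/3, c = 2, d = -4.
So q(t) = 3t^3 - (5/3)t^2 + 2t - 4.
Then q(1) = -2/3.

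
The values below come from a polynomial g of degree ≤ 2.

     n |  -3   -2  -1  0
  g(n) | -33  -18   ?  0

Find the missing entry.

The 3 known points determine the degree-2 polynomial uniquely.
Write g(n) = an^2 + bn + c. Substituting each data point gives a linear system:
  9a - 3b + c = -33
  4a - 2b + c = -18
  c = 0
Solving the system yields a = -2, b = 5, c = 0.
So g(n) = -2n^2 + 5n.
Then g(-1) = -7.

-7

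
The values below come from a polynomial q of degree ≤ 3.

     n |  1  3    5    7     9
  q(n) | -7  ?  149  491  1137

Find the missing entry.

15

On equispaced nodes a degree-3 polynomial has vanishing fourth forward difference, so
  q(1) - 4·q(3) + 6·q(5) - 4·q(7) + q(9) = 0.
Substituting the known values and solving for q(3):
  -4·q(3) = -60
  q(3) = 15.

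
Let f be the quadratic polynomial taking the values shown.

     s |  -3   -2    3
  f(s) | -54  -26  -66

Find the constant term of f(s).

-6

Write f(s) = as^2 + bs + c. Substituting each data point gives a linear system:
  9a - 3b + c = -54
  4a - 2b + c = -26
  9a + 3b + c = -66
Solving the system yields a = -6, b = -2, c = -6.
So f(s) = -6s^2 - 2s - 6.
The constant term is -6.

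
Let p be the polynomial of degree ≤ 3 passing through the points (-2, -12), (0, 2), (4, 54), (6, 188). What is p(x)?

p(x) = x^3 - x^2 + x + 2

Write p(x) = ax^3 + bx^2 + cx + d. Substituting each data point gives a linear system:
  -8a + 4b - 2c + d = -12
  d = 2
  64a + 16b + 4c + d = 54
  216a + 36b + 6c + d = 188
Solving the system yields a = 1, b = -1, c = 1, d = 2.
So p(x) = x³ - x² + x + 2.
Check: p(0) = 2. ✓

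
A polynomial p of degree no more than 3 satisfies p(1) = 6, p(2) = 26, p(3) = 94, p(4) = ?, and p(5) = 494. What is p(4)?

240

The 4 known points determine the degree-3 polynomial uniquely.
Write p(u) = au^3 + bu^2 + cu + d. Substituting each data point gives a linear system:
  a + b + c + d = 6
  8a + 4b + 2c + d = 26
  27a + 9b + 3c + d = 94
  125a + 25b + 5c + d = 494
Solving the system yields a = 5, b = -6, c = 3, d = 4.
So p(u) = 5u^3 - 6u^2 + 3u + 4.
Then p(4) = 240.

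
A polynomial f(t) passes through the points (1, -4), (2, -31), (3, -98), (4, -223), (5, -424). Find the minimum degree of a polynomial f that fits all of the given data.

3

Forward differences of the values at t = 1, 2, 3, 4, 5:
  f  : -4  -31  -98  -223  -424
  Δ  : -27  -67  -125  -201
  Δ^2: -40  -58  -76
  Δ^3: -18  -18
  Δ^4: 0
The third differences are constant (-18) and nonzero, while all higher differences vanish, so the minimal degree is 3.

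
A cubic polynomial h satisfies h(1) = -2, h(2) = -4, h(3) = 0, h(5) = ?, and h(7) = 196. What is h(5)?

50

The 4 known points determine the degree-3 polynomial uniquely.
Write h(u) = au^3 + bu^2 + cu + d. Substituting each data point gives a linear system:
  a + b + c + d = -2
  8a + 4b + 2c + d = -4
  27a + 9b + 3c + d = 0
  343a + 49b + 7c + d = 196
Solving the system yields a = 1, b = -3, c = 0, d = 0.
So h(u) = u^3 - 3u^2.
Then h(5) = 50.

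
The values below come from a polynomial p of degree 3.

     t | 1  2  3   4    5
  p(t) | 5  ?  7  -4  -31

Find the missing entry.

The 4 known points determine the degree-3 polynomial uniquely.
Write p(t) = at^3 + bt^2 + ct + d. Substituting each data point gives a linear system:
  a + b + c + d = 5
  27a + 9b + 3c + d = 7
  64a + 16b + 4c + d = -4
  125a + 25b + 5c + d = -31
Solving the system yields a = -1, b = 4, c = -2, d = 4.
So p(t) = -t^3 + 4t^2 - 2t + 4.
Then p(2) = 8.

8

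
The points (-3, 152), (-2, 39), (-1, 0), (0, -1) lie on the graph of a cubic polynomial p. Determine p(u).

Write p(u) = au^3 + bu^2 + cu + d. Substituting each data point gives a linear system:
  -27a + 9b - 3c + d = 152
  -8a + 4b - 2c + d = 39
  -a + b - c + d = 0
  d = -1
Solving the system yields a = -6, b = 1, c = 6, d = -1.
So p(u) = -6u³ + u² + 6u - 1.
Check: p(-2) = 39. ✓

p(u) = -6u^3 + u^2 + 6u - 1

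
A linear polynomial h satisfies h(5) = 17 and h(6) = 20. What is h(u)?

h(u) = 3u + 2

Write h(u) = au + b. Substituting each data point gives a linear system:
  5a + b = 17
  6a + b = 20
Solving the system yields a = 3, b = 2.
So h(u) = 3u + 2.
Check: h(5) = 17. ✓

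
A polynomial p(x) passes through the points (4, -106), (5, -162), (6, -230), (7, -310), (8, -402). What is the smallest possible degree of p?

Forward differences of the values at x = 4, 5, 6, 7, 8:
  p  : -106  -162  -230  -310  -402
  Δ  : -56  -68  -80  -92
  Δ^2: -12  -12  -12
  Δ^3: 0  0
  Δ^4: 0
The second differences are constant (-12) and nonzero, while all higher differences vanish, so the minimal degree is 2.

2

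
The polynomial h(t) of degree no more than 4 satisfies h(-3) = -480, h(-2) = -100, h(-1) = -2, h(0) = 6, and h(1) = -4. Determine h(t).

h(t) = -5t^4 + 2t^3 - 4t^2 - 3t + 6

Write h(t) = at^4 + bt^3 + ct^2 + dt + e. Substituting each data point gives a linear system:
  81a - 27b + 9c - 3d + e = -480
  16a - 8b + 4c - 2d + e = -100
  a - b + c - d + e = -2
  e = 6
  a + b + c + d + e = -4
Solving the system yields a = -5, b = 2, c = -4, d = -3, e = 6.
So h(t) = -5t^4 + 2t^3 - 4t^2 - 3t + 6.
Check: h(-3) = -480. ✓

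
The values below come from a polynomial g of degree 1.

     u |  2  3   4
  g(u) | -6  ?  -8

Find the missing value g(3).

-7

The 2 known points determine the degree-1 polynomial uniquely.
Write g(u) = au + b. Substituting each data point gives a linear system:
  2a + b = -6
  4a + b = -8
Solving the system yields a = -1, b = -4.
So g(u) = -u - 4.
Then g(3) = -7.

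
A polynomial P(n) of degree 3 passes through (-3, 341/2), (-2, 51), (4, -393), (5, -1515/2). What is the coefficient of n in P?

Write P(n) = an^3 + bn^2 + cn + d. Substituting each data point gives a linear system:
  -27a + 9b - 3c + d = 341/2
  -8a + 4b - 2c + d = 51
  64a + 16b + 4c + d = -393
  125a + 25b + 5c + d = -1515/2
Solving the system yields a = -6, b = 1/2, c = -3, d = -5.
So P(n) = -6n³ + (1/2)n² - 3n - 5.
The coefficient of n is -3.

-3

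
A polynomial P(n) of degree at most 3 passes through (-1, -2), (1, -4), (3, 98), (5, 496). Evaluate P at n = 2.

Forward differences of the values at n = -1, 1, 3, 5:
  P  : -2  -4  98  496
  Δ  : -2  102  398
  Δ^2: 104  296
  Δ^3: 192
The third differences are constant, confirming degree 3.
Interpolating (Newton forward form) and evaluating at n = 2 gives P(2) = 22.

22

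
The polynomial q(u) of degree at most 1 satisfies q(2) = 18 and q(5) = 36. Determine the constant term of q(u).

Write q(u) = au + b. Substituting each data point gives a linear system:
  2a + b = 18
  5a + b = 36
Solving the system yields a = 6, b = 6.
So q(u) = 6u + 6.
The constant term is 6.

6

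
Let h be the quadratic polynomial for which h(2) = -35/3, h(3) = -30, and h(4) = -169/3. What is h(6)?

Forward differences of the values at x = 2, 3, 4:
  h  : -35/3  -30  -169/3
  Δ  : -55/3  -79/3
  Δ^2: -8
The second differences are constant, confirming degree 2.
Interpolating (Newton forward form) and evaluating at x = 6 gives h(6) = -133.

-133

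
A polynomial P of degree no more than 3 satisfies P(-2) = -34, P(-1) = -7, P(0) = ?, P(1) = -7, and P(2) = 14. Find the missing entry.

-6

The 4 known points determine the degree-3 polynomial uniquely.
Write P(u) = au^3 + bu^2 + cu + d. Substituting each data point gives a linear system:
  -8a + 4b - 2c + d = -34
  -a + b - c + d = -7
  a + b + c + d = -7
  8a + 4b + 2c + d = 14
Solving the system yields a = 4, b = -1, c = -4, d = -6.
So P(u) = 4u^3 - u^2 - 4u - 6.
Then P(0) = -6.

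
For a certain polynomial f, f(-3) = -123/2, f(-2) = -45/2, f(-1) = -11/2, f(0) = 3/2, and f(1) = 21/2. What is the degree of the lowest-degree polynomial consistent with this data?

Forward differences of the values at t = -3, -2, -1, 0, 1:
  f  : -123/2  -45/2  -11/2  3/2  21/2
  Δ  : 39  17  7  9
  Δ^2: -22  -10  2
  Δ^3: 12  12
  Δ^4: 0
The third differences are constant (12) and nonzero, while all higher differences vanish, so the minimal degree is 3.

3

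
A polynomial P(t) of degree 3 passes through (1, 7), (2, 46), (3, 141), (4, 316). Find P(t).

Write P(t) = at^3 + bt^2 + ct + d. Substituting each data point gives a linear system:
  a + b + c + d = 7
  8a + 4b + 2c + d = 46
  27a + 9b + 3c + d = 141
  64a + 16b + 4c + d = 316
Solving the system yields a = 4, b = 4, c = -1, d = 0.
So P(t) = 4t^3 + 4t^2 - t.
Check: P(2) = 46. ✓

P(t) = 4t^3 + 4t^2 - t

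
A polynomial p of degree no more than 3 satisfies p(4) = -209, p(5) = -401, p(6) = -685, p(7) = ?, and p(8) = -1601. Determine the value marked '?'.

-1079

The 4 known points determine the degree-3 polynomial uniquely.
Write p(s) = as^3 + bs^2 + cs + d. Substituting each data point gives a linear system:
  64a + 16b + 4c + d = -209
  125a + 25b + 5c + d = -401
  216a + 36b + 6c + d = -685
  512a + 64b + 8c + d = -1601
Solving the system yields a = -3, b = -1, c = 0, d = -1.
So p(s) = -3s^3 - s^2 - 1.
Then p(7) = -1079.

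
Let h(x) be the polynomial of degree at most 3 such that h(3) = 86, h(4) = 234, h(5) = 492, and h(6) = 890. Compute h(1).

Using the Lagrange interpolation formula with nodes 3, 4, 5, 6:
  L_0(x) = (x - 4)(x - 5)(x - 6) / -6
  L_1(x) = (x - 3)(x - 5)(x - 6) / 2
  L_2(x) = (x - 3)(x - 4)(x - 6) / -2
  L_3(x) = (x - 3)(x - 4)(x - 5) / 6
Then h(x) = 86·L_0(x) + 234·L_1(x) + 492·L_2(x) + 890·L_3(x).
Expanding and collecting terms gives h(x) = 5x^3 - 5x^2 - 2x + 2.
Evaluating at x = 1: h(1) = 0.

0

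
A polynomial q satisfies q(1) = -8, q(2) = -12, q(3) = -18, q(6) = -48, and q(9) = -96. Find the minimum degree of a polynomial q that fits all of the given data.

Divided differences on the nodes 1, 2, 3, 6, 9:
  order 0: -8  -12  -18  -48  -96
  order 1: -4  -6  -10  -16
  order 2: -1  -1  -1
  order 3: 0  0
  order 4: 0
The order-2 divided differences are all -1 (nonzero) and every higher order vanishes, so the data lies on a polynomial of degree exactly 2.

2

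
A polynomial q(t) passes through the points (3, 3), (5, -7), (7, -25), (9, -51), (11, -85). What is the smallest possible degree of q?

Forward differences of the values at t = 3, 5, 7, 9, 11:
  q  : 3  -7  -25  -51  -85
  Δ  : -10  -18  -26  -34
  Δ^2: -8  -8  -8
  Δ^3: 0  0
  Δ^4: 0
The second differences are constant (-8) and nonzero, while all higher differences vanish, so the minimal degree is 2.

2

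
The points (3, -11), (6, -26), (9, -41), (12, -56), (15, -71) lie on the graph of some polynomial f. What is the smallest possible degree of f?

Forward differences of the values at u = 3, 6, 9, 12, 15:
  f  : -11  -26  -41  -56  -71
  Δ  : -15  -15  -15  -15
  Δ^2: 0  0  0
  Δ^3: 0  0
  Δ^4: 0
The first differences are constant (-15) and nonzero, while all higher differences vanish, so the minimal degree is 1.

1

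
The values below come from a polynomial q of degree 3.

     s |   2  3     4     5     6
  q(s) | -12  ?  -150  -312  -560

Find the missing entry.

-56

On equispaced nodes a degree-3 polynomial has vanishing fourth forward difference, so
  q(2) - 4·q(3) + 6·q(4) - 4·q(5) + q(6) = 0.
Substituting the known values and solving for q(3):
  -4·q(3) = 224
  q(3) = -56.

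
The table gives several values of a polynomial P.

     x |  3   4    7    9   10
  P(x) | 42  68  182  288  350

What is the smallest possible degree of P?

Divided differences on the nodes 3, 4, 7, 9, 10:
  order 0: 42  68  182  288  350
  order 1: 26  38  53  62
  order 2: 3  3  3
  order 3: 0  0
  order 4: 0
The order-2 divided differences are all 3 (nonzero) and every higher order vanishes, so the data lies on a polynomial of degree exactly 2.

2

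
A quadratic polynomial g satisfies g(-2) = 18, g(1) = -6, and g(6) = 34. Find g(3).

Using the Lagrange interpolation formula with nodes -2, 1, 6:
  L_0(x) = (x - 1)(x - 6) / 24
  L_1(x) = (x + 2)(x - 6) / -15
  L_2(x) = (x + 2)(x - 1) / 40
Then g(x) = 18·L_0(x) - 6·L_1(x) + 34·L_2(x).
Expanding and collecting terms gives g(x) = 2x^2 - 6x - 2.
Evaluating at x = 3: g(3) = -2.

-2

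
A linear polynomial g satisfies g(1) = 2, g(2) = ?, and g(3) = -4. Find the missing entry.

On equispaced nodes a degree-1 polynomial has vanishing second forward difference, so
  g(1) - 2·g(2) + g(3) = 0.
Substituting the known values and solving for g(2):
  -2·g(2) = 2
  g(2) = -1.

-1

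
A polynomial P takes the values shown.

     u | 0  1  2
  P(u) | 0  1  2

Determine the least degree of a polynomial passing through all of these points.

Forward differences of the values at u = 0, 1, 2:
  P  : 0  1  2
  Δ  : 1  1
  Δ^2: 0
The first differences are constant (1) and nonzero, while all higher differences vanish, so the minimal degree is 1.

1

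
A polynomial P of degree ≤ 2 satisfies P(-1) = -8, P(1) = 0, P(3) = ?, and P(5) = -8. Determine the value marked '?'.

0

On equispaced nodes a degree-2 polynomial has vanishing third forward difference, so
  - P(-1) + 3·P(1) - 3·P(3) + P(5) = 0.
Substituting the known values and solving for P(3):
  -3·P(3) = 0
  P(3) = 0.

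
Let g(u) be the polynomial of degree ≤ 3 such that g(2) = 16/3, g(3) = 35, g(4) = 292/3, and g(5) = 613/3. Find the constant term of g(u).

-4

Write g(u) = au^3 + bu^2 + cu + d. Substituting each data point gives a linear system:
  8a + 4b + 2c + d = 16/3
  27a + 9b + 3c + d = 35
  64a + 16b + 4c + d = 292/3
  125a + 25b + 5c + d = 613/3
Solving the system yields a = 2, b = -5/3, c = 0, d = -4.
So g(u) = 2u³ - (5/3)u² - 4.
The constant term is -4.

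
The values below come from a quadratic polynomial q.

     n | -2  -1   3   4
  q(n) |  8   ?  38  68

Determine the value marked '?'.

The 3 known points determine the degree-2 polynomial uniquely.
Write q(n) = an^2 + bn + c. Substituting each data point gives a linear system:
  4a - 2b + c = 8
  9a + 3b + c = 38
  16a + 4b + c = 68
Solving the system yields a = 4, b = 2, c = -4.
So q(n) = 4n^2 + 2n - 4.
Then q(-1) = -2.

-2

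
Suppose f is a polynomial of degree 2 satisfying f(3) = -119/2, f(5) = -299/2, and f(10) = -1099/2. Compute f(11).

Using the Lagrange interpolation formula with nodes 3, 5, 10:
  L_0(t) = (t - 5)(t - 10) / 14
  L_1(t) = (t - 3)(t - 10) / -10
  L_2(t) = (t - 3)(t - 5) / 35
Then f(t) = -119/2·L_0(t) - 299/2·L_1(t) - 1099/2·L_2(t).
Expanding and collecting terms gives f(t) = -5t^2 - 5t + 1/2.
Evaluating at t = 11: f(11) = -1319/2.

-1319/2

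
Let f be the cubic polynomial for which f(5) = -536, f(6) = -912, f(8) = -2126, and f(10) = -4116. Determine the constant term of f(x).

-6

Write f(x) = ax^3 + bx^2 + cx + d. Substituting each data point gives a linear system:
  125a + 25b + 5c + d = -536
  216a + 36b + 6c + d = -912
  512a + 64b + 8c + d = -2126
  1000a + 100b + 10c + d = -4116
Solving the system yields a = -4, b = -1, c = -1, d = -6.
So f(x) = -4x^3 - x^2 - x - 6.
The constant term is -6.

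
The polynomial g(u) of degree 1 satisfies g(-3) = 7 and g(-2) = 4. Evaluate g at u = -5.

Using the Lagrange interpolation formula with nodes -3, -2:
  L_0(u) = (u + 2) / -1
  L_1(u) = (u + 3) / 1
Then g(u) = 7·L_0(u) + 4·L_1(u).
Expanding and collecting terms gives g(u) = -3u - 2.
Evaluating at u = -5: g(-5) = 13.

13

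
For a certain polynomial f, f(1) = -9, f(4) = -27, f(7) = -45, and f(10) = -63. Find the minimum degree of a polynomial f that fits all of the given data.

Forward differences of the values at n = 1, 4, 7, 10:
  f  : -9  -27  -45  -63
  Δ  : -18  -18  -18
  Δ^2: 0  0
  Δ^3: 0
The first differences are constant (-18) and nonzero, while all higher differences vanish, so the minimal degree is 1.

1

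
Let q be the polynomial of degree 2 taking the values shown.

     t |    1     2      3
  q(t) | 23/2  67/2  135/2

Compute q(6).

Forward differences of the values at t = 1, 2, 3:
  q  : 23/2  67/2  135/2
  Δ  : 22  34
  Δ^2: 12
The second differences are constant, confirming degree 2.
Interpolating (Newton forward form) and evaluating at t = 6 gives q(6) = 483/2.

483/2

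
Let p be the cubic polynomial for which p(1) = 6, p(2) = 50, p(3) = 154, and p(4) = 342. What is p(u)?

p(u) = 4u^3 + 6u^2 - 2u - 2

Using the Lagrange interpolation formula with nodes 1, 2, 3, 4:
  L_0(u) = (u - 2)(u - 3)(u - 4) / -6
  L_1(u) = (u - 1)(u - 3)(u - 4) / 2
  L_2(u) = (u - 1)(u - 2)(u - 4) / -2
  L_3(u) = (u - 1)(u - 2)(u - 3) / 6
Then p(u) = 6·L_0(u) + 50·L_1(u) + 154·L_2(u) + 342·L_3(u).
Expanding and collecting terms gives p(u) = 4u^3 + 6u^2 - 2u - 2.
Check: p(2) = 50. ✓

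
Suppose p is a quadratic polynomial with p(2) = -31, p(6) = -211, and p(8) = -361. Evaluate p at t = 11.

-661

Using the Lagrange interpolation formula with nodes 2, 6, 8:
  L_0(t) = (t - 6)(t - 8) / 24
  L_1(t) = (t - 2)(t - 8) / -8
  L_2(t) = (t - 2)(t - 6) / 12
Then p(t) = -31·L_0(t) - 211·L_1(t) - 361·L_2(t).
Expanding and collecting terms gives p(t) = -5t^2 - 5t - 1.
Evaluating at t = 11: p(11) = -661.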